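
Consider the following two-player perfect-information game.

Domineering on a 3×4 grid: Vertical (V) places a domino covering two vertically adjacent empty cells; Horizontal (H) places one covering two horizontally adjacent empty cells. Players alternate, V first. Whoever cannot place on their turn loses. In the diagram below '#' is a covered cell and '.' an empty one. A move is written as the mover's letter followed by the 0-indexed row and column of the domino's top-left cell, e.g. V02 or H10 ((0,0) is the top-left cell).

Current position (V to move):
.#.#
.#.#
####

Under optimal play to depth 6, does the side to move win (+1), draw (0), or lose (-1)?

ply 1, V at .#.#/.#.#/#### | V00=+1→##.#/##.#/####*; V02=+1→.###/.###/####
ply 2: ##.#/##.#/#### is terminal -1 (H); from .#.#/.#.#/#### depth 6

value(.#.#/.#.#/####, V) = +1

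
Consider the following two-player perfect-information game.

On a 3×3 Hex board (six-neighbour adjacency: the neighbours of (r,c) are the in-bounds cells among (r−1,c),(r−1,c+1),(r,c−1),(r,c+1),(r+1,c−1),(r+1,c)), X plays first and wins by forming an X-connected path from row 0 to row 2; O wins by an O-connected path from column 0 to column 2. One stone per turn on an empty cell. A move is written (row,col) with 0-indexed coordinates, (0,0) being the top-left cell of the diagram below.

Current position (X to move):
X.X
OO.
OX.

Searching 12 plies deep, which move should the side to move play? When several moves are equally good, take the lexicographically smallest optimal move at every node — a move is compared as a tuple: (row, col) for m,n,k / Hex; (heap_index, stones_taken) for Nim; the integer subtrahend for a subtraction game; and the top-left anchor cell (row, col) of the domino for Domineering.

p1 X@[X.X/OO./OX.]: (0,1)[XXX/OO./OX.]-1 (1,2)[X.X/OOX/OX.]+1* (2,2)[X.X/OO./OXX]-1
p2 O@[X.X/OOX/OX.] terminal -1; root [X.X/OO./OX.] d12

X's best at [X.X/OO./OX.]: (1,2)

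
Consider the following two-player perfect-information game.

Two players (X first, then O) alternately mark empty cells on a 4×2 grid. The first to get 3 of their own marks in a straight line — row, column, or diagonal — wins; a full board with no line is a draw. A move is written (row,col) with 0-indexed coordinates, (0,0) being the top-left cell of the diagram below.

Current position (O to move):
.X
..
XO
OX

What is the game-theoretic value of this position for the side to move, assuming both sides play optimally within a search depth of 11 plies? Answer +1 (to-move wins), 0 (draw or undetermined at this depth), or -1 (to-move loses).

value(.X/../XO/OX, O) = 0

ply 1, O at .X/../XO/OX | (0,0)=+0→OX/../XO/OX*; (1,0)=+0→.X/O./XO/OX; (1,1)=+0→.X/.O/XO/OX
ply 2, X at OX/../XO/OX | (1,0)=+0→OX/X./XO/OX*; (1,1)=+0→OX/.X/XO/OX
ply 3, O at OX/X./XO/OX | (1,1)=+0→OX/XO/XO/OX*
ply 4: OX/XO/XO/OX is terminal +0 (X); from .X/../XO/OX depth 11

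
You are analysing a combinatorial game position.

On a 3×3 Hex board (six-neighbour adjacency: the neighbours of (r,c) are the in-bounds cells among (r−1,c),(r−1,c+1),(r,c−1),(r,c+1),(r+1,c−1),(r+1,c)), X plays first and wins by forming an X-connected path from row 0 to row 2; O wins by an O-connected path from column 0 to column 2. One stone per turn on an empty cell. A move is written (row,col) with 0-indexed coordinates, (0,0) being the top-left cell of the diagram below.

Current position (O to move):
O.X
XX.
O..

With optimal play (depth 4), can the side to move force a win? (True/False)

O winning at [O.X/XX./O..]: True

[O.X/XX./O..] O move#1: (0,1):-1/OOX/XX./O.., (1,2):-1/O.X/XXO/O.., (2,1):+1/O.X/XX./OO.*, (2,2):-1/O.X/XX./O.O
[O.X/XX./OO.] X move#2: (0,1):-1/OXX/XX./OO.*, (1,2):-1/O.X/XXX/OO., (2,2):-1/O.X/XX./OOX
[OXX/XX./OO.] O move#3: (1,2):+1/OXX/XXO/OO.*, (2,2):+1/OXX/XX./OOO
[OXX/XXO/OO.] end (terminal -1, X#4); searched O.X/XX./O.. to 4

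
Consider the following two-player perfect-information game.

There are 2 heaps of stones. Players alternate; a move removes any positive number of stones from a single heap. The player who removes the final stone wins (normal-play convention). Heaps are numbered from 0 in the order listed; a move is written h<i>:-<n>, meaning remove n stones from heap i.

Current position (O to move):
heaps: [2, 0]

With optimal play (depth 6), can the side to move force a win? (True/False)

O winning at [(2,0)]: True

[(2,0)] O move#1: h0:-1:-1/(1,0), h0:-2:+1/(0,0)*
[(0,0)] end (terminal -1, X#2); searched (2,0) to 6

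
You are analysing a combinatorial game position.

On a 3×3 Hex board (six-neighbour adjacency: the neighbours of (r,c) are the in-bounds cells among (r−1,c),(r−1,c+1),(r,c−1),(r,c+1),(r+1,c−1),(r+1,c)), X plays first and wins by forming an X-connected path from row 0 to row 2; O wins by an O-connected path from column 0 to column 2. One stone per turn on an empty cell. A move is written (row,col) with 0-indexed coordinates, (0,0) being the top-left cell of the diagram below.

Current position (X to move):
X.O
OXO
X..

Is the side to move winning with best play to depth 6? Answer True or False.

p1 X@[X.O/OXO/X..]: (0,1)[XXO/OXO/X..]+1* (2,1)[X.O/OXO/XX.]-1 (2,2)[X.O/OXO/X.X]-1
p2 O@[XXO/OXO/X..] terminal -1; root [X.O/OXO/X..] d6

X winning at [X.O/OXO/X..]: True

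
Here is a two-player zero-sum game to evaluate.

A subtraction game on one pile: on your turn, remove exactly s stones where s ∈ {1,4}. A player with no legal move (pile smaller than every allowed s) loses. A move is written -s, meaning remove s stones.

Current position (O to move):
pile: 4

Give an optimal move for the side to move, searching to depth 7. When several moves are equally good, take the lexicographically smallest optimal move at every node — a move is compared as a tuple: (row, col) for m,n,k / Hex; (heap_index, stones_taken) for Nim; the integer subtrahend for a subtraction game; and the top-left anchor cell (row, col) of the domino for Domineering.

p1 O@[4]: -1[3]-1 -4[0]+1*
p2 X@[0] terminal -1; root [4] d7

O's best at [4]: -4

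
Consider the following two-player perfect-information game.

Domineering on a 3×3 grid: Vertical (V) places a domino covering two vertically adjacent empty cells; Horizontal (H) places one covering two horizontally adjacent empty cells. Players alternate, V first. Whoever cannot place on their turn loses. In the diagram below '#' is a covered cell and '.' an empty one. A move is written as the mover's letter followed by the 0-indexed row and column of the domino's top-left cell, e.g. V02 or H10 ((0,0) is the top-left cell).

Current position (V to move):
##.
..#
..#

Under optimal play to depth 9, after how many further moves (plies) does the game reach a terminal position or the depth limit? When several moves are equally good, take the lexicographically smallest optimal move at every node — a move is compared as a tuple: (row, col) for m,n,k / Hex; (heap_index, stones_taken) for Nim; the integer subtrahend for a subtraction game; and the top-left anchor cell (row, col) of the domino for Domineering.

ply 1, V at ##./..#/..# | V10=+1→##./#.#/#.#*; V11=+1→##./.##/.##
ply 2: ##./#.#/#.# is terminal -1 (H); from ##./..#/..# depth 9

PV length from [##./..#/..#]: 1 ply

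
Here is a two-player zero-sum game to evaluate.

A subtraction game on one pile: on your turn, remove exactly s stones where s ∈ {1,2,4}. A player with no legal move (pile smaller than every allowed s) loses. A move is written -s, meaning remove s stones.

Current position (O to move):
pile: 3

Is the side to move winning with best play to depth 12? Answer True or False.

O winning at [3]: False

[3] O move#1: -1:-1/2*, -2:-1/1
[2] X move#2: -1:-1/1, -2:+1/0*
[0] end (terminal -1, O#3); searched 3 to 12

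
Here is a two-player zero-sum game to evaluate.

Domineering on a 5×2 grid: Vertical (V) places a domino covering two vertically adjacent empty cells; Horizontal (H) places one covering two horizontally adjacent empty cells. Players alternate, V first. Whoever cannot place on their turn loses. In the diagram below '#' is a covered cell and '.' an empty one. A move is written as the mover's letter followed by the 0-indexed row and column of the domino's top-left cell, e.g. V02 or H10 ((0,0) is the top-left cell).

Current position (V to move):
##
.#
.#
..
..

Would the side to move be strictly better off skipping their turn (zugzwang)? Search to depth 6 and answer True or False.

zugzwang(##/.#/.#/../.., V) = False

ply 1, V at ##/.#/.#/../.. | V10=-1→##/##/##/../..; V20=-1→##/.#/##/#./..; V30=+1→##/.#/.#/#./#.*; V31=+1→##/.#/.#/.#/.#
ply 2: ##/.#/.#/#./#. is terminal -1 (H); from ##/.#/.#/../.. depth 6
suppose V passes — search the same position with H to move:
pass> ply 1, H at ##/.#/.#/../.. | H30=+1→##/.#/.#/##/..*; H40=-1→##/.#/.#/../##
pass> ply 2, V at ##/.#/.#/##/.. | V10=-1→##/##/##/##/..*
pass> ply 3, H at ##/##/##/##/.. | H40=+1→##/##/##/##/##*
pass> ply 4: ##/##/##/##/## is terminal -1 (V); from ##/.#/.#/../.. depth 6
for V: play +1, pass -1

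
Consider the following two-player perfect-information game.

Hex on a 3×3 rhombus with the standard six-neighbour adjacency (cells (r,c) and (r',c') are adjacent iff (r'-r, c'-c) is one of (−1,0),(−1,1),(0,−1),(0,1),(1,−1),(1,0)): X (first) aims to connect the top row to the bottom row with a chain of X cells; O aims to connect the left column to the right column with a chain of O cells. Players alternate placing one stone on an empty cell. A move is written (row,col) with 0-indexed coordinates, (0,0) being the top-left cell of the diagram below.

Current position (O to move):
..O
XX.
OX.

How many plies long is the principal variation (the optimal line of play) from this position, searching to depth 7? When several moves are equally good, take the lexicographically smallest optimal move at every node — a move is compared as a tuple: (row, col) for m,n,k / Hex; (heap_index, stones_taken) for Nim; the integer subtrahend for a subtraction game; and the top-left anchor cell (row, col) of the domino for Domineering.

p1 O@[..O/XX./OX.]: (0,0)[O.O/XX./OX.]-1* (0,1)[.OO/XX./OX.]-1 (1,2)[..O/XXO/OX.]-1 (2,2)[..O/XX./OXO]-1
p2 X@[O.O/XX./OX.]: (0,1)[OXO/XX./OX.]+1* (1,2)[O.O/XXX/OX.]-1 (2,2)[O.O/XX./OXX]-1
p3 O@[OXO/XX./OX.] terminal -1; root [..O/XX./OX.] d7

PV length from [..O/XX./OX.]: 2 plies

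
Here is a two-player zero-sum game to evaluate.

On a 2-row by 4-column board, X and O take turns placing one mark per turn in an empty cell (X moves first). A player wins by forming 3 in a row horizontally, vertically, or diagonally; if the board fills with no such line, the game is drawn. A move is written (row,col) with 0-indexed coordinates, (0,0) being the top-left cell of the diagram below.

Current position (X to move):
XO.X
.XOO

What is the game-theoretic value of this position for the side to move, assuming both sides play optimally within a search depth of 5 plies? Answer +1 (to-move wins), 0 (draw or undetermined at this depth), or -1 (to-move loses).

ply 1, X at XO.X/.XOO | (0,2)=+0→XOXX/.XOO*; (1,0)=+0→XO.X/XXOO
ply 2, O at XOXX/.XOO | (1,0)=+0→XOXX/OXOO*
ply 3: XOXX/OXOO is terminal +0 (X); from XO.X/.XOO depth 5

value(XO.X/.XOO, X) = 0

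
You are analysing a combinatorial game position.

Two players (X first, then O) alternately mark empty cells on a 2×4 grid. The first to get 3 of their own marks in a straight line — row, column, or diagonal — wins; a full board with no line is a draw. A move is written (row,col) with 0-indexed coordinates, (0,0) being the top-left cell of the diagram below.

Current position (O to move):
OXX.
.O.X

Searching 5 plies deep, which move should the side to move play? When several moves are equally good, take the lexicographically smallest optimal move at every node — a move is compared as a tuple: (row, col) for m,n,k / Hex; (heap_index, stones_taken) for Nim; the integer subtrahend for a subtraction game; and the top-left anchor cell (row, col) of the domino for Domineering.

O's best at [OXX./.O.X]: (0,3)

ply 1, O at OXX./.O.X | (0,3)=+0→OXXO/.O.X*; (1,0)=-1→OXX./OO.X; (1,2)=-1→OXX./.OOX
ply 2, X at OXXO/.O.X | (1,0)=+0→OXXO/XO.X*; (1,2)=+0→OXXO/.OXX
ply 3, O at OXXO/XO.X | (1,2)=+0→OXXO/XOOX*
ply 4: OXXO/XOOX is terminal +0 (X); from OXX./.O.X depth 5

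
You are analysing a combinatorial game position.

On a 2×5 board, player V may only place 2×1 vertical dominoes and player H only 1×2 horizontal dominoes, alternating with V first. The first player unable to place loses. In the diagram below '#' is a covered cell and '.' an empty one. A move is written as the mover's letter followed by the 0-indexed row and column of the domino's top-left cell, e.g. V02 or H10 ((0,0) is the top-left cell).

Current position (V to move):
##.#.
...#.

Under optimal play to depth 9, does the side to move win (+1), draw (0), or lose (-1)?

value(##.#./...#., V) = +1

p1 V@[##.#./...#.]: V02[####./..##.]+1* V04[##.##/...##]-1
p2 H@[####./..##.]: H10[####./####.]-1*
p3 V@[####./####.]: V04[#####/#####]+1*
p4 H@[#####/#####] terminal -1; root [##.#./...#.] d9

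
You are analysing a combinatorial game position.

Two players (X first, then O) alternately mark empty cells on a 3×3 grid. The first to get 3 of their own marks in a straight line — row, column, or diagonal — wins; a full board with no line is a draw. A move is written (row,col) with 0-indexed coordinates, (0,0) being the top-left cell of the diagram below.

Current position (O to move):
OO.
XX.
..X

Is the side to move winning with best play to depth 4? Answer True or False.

p1 O@[OO./XX./..X]: (0,2)[OOO/XX./..X]+1* (1,2)[OO./XXO/..X]+0 (2,0)[OO./XX./O.X]-1 (2,1)[OO./XX./.OX]-1
p2 X@[OOO/XX./..X] terminal -1; root [OO./XX./..X] d4

O winning at [OO./XX./..X]: True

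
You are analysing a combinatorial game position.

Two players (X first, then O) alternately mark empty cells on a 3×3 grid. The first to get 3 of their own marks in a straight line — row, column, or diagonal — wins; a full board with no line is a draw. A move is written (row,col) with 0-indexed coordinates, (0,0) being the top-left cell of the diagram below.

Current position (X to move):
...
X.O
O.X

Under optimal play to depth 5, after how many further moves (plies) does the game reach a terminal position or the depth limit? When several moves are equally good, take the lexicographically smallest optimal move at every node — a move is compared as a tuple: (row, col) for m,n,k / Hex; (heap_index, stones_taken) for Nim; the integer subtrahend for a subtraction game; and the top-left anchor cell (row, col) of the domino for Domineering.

PV length from [.../X.O/O.X]: 5 plies

[.../X.O/O.X] X move#1: (0,0):+0/X../X.O/O.X*, (0,1):+0/.X./X.O/O.X, (0,2):+0/..X/X.O/O.X, (1,1):+0/.../XXO/O.X, (2,1):+0/.../X.O/OXX
[X../X.O/O.X] O move#2: (0,1):-1/XO./X.O/O.X, (0,2):-1/X.O/X.O/O.X, (1,1):+0/X../XOO/O.X*, (2,1):-1/X../X.O/OOX
[X../XOO/O.X] X move#3: (0,1):-1/XX./XOO/O.X, (0,2):+0/X.X/XOO/O.X*, (2,1):-1/X../XOO/OXX
[X.X/XOO/O.X] O move#4: (0,1):+0/XOX/XOO/O.X*, (2,1):-1/X.X/XOO/OOX
[XOX/XOO/O.X] X move#5: (2,1):+0/XOX/XOO/OXX*
[XOX/XOO/OXX] end (terminal +0, O#6); searched .../X.O/O.X to 5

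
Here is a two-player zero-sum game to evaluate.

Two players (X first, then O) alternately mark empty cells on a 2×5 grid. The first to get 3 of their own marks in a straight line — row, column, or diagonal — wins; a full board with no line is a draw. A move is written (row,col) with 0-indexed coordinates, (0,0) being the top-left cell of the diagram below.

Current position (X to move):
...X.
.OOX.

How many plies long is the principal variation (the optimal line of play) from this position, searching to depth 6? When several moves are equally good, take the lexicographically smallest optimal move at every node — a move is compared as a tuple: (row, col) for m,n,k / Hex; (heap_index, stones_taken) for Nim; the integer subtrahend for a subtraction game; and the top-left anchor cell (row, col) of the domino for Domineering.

[...X./.OOX.] X move#1: (0,0):-1/X..X./.OOX., (0,1):-1/.X.X./.OOX., (0,2):-1/..XX./.OOX., (0,4):-1/...XX/.OOX., (1,0):+0/...X./XOOX.*, (1,4):-1/...X./.OOXX
[...X./XOOX.] O move#2: (0,0):-1/O..X./XOOX., (0,1):+0/.O.X./XOOX.*, (0,2):+0/..OX./XOOX., (0,4):+0/...XO/XOOX., (1,4):-1/...X./XOOXO
[.O.X./XOOX.] X move#3: (0,0):+0/XO.X./XOOX.*, (0,2):+0/.OXX./XOOX., (0,4):+0/.O.XX/XOOX., (1,4):+0/.O.X./XOOXX
[XO.X./XOOX.] O move#4: (0,2):+0/XOOX./XOOX.*, (0,4):+0/XO.XO/XOOX., (1,4):+0/XO.X./XOOXO
[XOOX./XOOX.] X move#5: (0,4):+0/XOOXX/XOOX.*, (1,4):+0/XOOX./XOOXX
[XOOXX/XOOX.] O move#6: (1,4):+0/XOOXX/XOOXO*
[XOOXX/XOOXO] end (terminal +0, X#7); searched ...X./.OOX. to 6

PV length from [...X./.OOX.]: 6 plies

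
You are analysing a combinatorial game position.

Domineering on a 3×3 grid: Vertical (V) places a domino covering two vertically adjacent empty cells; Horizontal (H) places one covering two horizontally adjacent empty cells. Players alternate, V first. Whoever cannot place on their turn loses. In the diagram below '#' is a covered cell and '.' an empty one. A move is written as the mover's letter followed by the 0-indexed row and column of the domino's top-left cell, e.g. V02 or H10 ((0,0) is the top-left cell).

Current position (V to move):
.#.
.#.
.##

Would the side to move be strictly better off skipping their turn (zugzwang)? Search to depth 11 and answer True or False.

ply 1, V at .#./.#./.## | V00=+1→##./##./.##*; V02=+1→.##/.##/.##; V10=+1→.#./##./###
ply 2: ##./##./.## is terminal -1 (H); from .#./.#./.## depth 11
if V skipped the turn, H would face:
~ ply 1: .#./.#./.## is terminal -1 (H); from .#./.#./.## depth 11
compare (V): move=+1 vs pass=+1

zugzwang(.#./.#./.##, V) = False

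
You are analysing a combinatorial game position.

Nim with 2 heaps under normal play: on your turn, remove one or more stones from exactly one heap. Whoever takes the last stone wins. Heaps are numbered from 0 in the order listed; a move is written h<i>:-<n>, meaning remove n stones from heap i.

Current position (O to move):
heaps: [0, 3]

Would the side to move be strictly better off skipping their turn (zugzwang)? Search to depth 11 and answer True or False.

zugzwang((0,3), O) = False

p1 O@[(0,3)]: h1:-1[(0,2)]-1 h1:-2[(0,1)]-1 h1:-3[(0,0)]+1*
p2 X@[(0,0)] terminal -1; root [(0,3)] d11
if O skipped the turn, X would face:
~ p1 X@[(0,3)]: h1:-1[(0,2)]-1 h1:-2[(0,1)]-1 h1:-3[(0,0)]+1*
~ p2 O@[(0,0)] terminal -1; root [(0,3)] d11
compare (O): move=+1 vs pass=-1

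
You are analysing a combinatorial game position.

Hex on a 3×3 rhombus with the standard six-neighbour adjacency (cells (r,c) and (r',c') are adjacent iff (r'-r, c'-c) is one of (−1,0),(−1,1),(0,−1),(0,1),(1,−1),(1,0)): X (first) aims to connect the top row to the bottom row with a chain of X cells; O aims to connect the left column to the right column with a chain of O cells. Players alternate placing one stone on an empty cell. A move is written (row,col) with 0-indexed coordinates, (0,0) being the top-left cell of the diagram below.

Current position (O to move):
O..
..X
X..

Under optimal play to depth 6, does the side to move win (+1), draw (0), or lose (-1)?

value(O../..X/X.., O) = -1

p1 O@[O../..X/X..]: (0,1)[OO./..X/X..]-1* (0,2)[O.O/..X/X..]-1 (1,0)[O../O.X/X..]-1 (1,1)[O../.OX/X..]-1 (2,1)[O../..X/XO.]-1 (2,2)[O../..X/X.O]-1
p2 X@[OO./..X/X..]: (0,2)[OOX/..X/X..]+1* (1,0)[OO./X.X/X..]-1 (1,1)[OO./.XX/X..]-1 (2,1)[OO./..X/XX.]-1 (2,2)[OO./..X/X.X]-1
p3 O@[OOX/..X/X..]: (1,0)[OOX/O.X/X..]-1* (1,1)[OOX/.OX/X..]-1 (2,1)[OOX/..X/XO.]-1 (2,2)[OOX/..X/X.O]-1
p4 X@[OOX/O.X/X..]: (1,1)[OOX/OXX/X..]+1* (2,1)[OOX/O.X/XX.]+1 (2,2)[OOX/O.X/X.X]+1
p5 O@[OOX/OXX/X..] terminal -1; root [O../..X/X..] d6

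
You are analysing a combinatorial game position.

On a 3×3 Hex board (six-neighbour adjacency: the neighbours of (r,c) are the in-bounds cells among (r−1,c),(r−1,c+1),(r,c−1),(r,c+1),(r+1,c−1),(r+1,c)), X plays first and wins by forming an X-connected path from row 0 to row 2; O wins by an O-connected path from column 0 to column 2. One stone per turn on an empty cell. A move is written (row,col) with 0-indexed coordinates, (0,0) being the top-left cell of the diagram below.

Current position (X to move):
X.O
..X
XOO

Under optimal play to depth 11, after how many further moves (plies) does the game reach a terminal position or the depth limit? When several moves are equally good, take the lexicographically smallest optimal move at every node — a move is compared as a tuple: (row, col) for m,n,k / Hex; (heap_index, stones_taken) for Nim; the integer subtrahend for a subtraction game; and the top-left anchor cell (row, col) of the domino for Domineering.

PV length from [X.O/..X/XOO]: 3 plies

p1 X@[X.O/..X/XOO]: (0,1)[XXO/..X/XOO]+1* (1,0)[X.O/X.X/XOO]+1 (1,1)[X.O/.XX/XOO]+1
p2 O@[XXO/..X/XOO]: (1,0)[XXO/O.X/XOO]-1* (1,1)[XXO/.OX/XOO]-1
p3 X@[XXO/O.X/XOO]: (1,1)[XXO/OXX/XOO]+1*
p4 O@[XXO/OXX/XOO] terminal -1; root [X.O/..X/XOO] d11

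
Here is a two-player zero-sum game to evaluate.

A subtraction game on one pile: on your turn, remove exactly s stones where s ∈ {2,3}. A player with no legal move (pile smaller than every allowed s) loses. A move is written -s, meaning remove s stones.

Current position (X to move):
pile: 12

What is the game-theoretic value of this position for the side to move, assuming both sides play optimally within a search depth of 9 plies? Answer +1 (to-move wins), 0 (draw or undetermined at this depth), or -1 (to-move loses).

value(12, X) = +1

ply 1, X at 12 | -2=+1→10*; -3=-1→9
ply 2, O at 10 | -2=-1→8*; -3=-1→7
ply 3, X at 8 | -2=+1→6*; -3=+1→5
ply 4, O at 6 | -2=-1→4*; -3=-1→3
ply 5, X at 4 | -2=-1→2; -3=+1→1*
ply 6: 1 is terminal -1 (O); from 12 depth 9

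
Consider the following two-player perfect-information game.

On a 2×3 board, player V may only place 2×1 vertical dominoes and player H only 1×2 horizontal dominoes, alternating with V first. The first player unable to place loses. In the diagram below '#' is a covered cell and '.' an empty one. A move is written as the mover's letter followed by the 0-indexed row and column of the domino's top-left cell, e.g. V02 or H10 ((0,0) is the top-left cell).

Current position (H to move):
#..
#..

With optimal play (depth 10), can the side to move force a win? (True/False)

H winning at [#../#..]: True

[#../#..] H move#1: H01:+1/###/#..*, H11:+1/#../###
[###/#..] end (terminal -1, V#2); searched #../#.. to 10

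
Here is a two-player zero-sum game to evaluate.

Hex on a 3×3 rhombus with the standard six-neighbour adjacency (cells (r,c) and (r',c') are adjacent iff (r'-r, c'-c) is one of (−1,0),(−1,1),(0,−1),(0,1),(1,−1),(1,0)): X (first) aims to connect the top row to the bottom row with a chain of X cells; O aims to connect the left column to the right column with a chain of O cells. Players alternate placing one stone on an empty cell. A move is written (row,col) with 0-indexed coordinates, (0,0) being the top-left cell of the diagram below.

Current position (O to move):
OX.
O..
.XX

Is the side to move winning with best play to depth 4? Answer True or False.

ply 1, O at OX./O../.XX | (0,2)=-1→OXO/O../.XX; (1,1)=+1→OX./OO./.XX*; (1,2)=-1→OX./O.O/.XX; (2,0)=-1→OX./O../OXX
ply 2, X at OX./OO./.XX | (0,2)=-1→OXX/OO./.XX*; (1,2)=-1→OX./OOX/.XX; (2,0)=-1→OX./OO./XXX
ply 3, O at OXX/OO./.XX | (1,2)=+1→OXX/OOO/.XX*; (2,0)=-1→OXX/OO./OXX
ply 4: OXX/OOO/.XX is terminal -1 (X); from OX./O../.XX depth 4

O winning at [OX./O../.XX]: True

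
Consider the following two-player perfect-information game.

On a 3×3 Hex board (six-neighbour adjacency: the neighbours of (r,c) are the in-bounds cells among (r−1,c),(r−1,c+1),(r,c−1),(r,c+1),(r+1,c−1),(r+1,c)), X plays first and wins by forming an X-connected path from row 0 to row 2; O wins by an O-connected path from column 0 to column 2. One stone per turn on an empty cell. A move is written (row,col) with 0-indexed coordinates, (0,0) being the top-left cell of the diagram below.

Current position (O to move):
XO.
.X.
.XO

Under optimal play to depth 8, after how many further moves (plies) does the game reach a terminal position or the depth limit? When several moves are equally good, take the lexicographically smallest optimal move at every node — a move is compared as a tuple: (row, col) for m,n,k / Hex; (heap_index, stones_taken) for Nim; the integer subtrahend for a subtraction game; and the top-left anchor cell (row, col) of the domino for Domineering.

PV length from [XO./.X./.XO]: 2 plies

p1 O@[XO./.X./.XO]: (0,2)[XOO/.X./.XO]-1* (1,0)[XO./OX./.XO]-1 (1,2)[XO./.XO/.XO]-1 (2,0)[XO./.X./OXO]-1
p2 X@[XOO/.X./.XO]: (1,0)[XOO/XX./.XO]+1* (1,2)[XOO/.XX/.XO]-1 (2,0)[XOO/.X./XXO]-1
p3 O@[XOO/XX./.XO] terminal -1; root [XO./.X./.XO] d8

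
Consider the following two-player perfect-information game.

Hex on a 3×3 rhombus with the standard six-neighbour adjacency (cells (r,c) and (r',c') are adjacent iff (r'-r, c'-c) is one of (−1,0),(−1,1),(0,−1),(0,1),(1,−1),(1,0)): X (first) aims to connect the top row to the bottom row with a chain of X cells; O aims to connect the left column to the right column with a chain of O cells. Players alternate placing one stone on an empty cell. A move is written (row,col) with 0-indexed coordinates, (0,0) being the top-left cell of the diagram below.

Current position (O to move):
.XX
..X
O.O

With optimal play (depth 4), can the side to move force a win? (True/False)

O winning at [.XX/..X/O.O]: True

ply 1, O at .XX/..X/O.O | (0,0)=-1→OXX/..X/O.O; (1,0)=-1→.XX/O.X/O.O; (1,1)=-1→.XX/.OX/O.O; (2,1)=+1→.XX/..X/OOO*
ply 2: .XX/..X/OOO is terminal -1 (X); from .XX/..X/O.O depth 4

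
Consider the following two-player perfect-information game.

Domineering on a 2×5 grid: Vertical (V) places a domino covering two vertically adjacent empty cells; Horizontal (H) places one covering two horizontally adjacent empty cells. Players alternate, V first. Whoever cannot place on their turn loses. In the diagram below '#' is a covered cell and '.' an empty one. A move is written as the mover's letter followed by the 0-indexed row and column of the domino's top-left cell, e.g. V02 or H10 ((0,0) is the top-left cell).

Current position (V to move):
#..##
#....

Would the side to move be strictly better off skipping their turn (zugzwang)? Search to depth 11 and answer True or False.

zugzwang(#..##/#...., V) = False

[#..##/#....] V move#1: V01:-1/##.##/##..., V02:+1/#.###/#.#..*
[#.###/#.#..] H move#2: H13:-1/#.###/#.###*
[#.###/#.###] V move#3: V01:+1/#####/#####*
[#####/#####] end (terminal -1, H#4); searched #..##/#.... to 11
pass branch (H moves first from the same position):
  | [#..##/#....] H move#1: H01:+1/#####/#....*, H11:+1/#..##/###.., H12:-1/#..##/#.##., H13:-1/#..##/#..##
  | [#####/#....] end (terminal -1, V#2); searched #..##/#.... to 11
V moving scores +1; V passing scores -1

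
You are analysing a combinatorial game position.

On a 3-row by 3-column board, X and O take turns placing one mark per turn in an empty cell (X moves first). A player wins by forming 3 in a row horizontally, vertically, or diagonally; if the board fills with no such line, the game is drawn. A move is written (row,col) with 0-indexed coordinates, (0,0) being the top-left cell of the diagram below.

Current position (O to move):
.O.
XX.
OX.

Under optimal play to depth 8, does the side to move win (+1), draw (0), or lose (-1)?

value(.O./XX./OX., O) = 0

[.O./XX./OX.] O move#1: (0,0):-1/OO./XX./OX., (0,2):-1/.OO/XX./OX., (1,2):+0/.O./XXO/OX.*, (2,2):-1/.O./XX./OXO
[.O./XXO/OX.] X move#2: (0,0):+0/XO./XXO/OX.*, (0,2):+0/.OX/XXO/OX., (2,2):+0/.O./XXO/OXX
[XO./XXO/OX.] O move#3: (0,2):-1/XOO/XXO/OX., (2,2):+0/XO./XXO/OXO*
[XO./XXO/OXO] X move#4: (0,2):+0/XOX/XXO/OXO*
[XOX/XXO/OXO] end (terminal +0, O#5); searched .O./XX./OX. to 8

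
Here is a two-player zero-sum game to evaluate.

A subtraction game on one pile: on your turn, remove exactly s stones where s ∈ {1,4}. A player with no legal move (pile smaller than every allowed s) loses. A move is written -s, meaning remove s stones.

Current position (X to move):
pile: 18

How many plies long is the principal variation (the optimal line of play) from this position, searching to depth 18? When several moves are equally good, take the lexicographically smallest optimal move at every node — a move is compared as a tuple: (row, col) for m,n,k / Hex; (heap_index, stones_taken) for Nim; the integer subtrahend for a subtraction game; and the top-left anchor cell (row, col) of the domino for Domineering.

p1 X@[18]: -1[17]+1* -4[14]-1
p2 O@[17]: -1[16]-1* -4[13]-1
p3 X@[16]: -1[15]+1* -4[12]+1
p4 O@[15]: -1[14]-1* -4[11]-1
p5 X@[14]: -1[13]-1 -4[10]+1*
p6 O@[10]: -1[9]-1* -4[6]-1
p7 X@[9]: -1[8]-1 -4[5]+1*
p8 O@[5]: -1[4]-1* -4[1]-1
p9 X@[4]: -1[3]-1 -4[0]+1*
p10 O@[0] terminal -1; root [18] d18

PV length from [18]: 9 plies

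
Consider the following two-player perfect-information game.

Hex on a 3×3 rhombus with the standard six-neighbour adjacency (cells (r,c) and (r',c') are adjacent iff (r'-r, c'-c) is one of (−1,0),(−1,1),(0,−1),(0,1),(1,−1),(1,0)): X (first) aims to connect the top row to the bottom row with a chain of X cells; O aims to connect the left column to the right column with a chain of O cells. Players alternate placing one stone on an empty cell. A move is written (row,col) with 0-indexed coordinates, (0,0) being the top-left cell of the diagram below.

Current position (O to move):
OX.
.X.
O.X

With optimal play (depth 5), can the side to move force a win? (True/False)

O winning at [OX./.X./O.X]: False

ply 1, O at OX./.X./O.X | (0,2)=-1→OXO/.X./O.X*; (1,0)=-1→OX./OX./O.X; (1,2)=-1→OX./.XO/O.X; (2,1)=-1→OX./.X./OOX
ply 2, X at OXO/.X./O.X | (1,0)=+1→OXO/XX./O.X*; (1,2)=+1→OXO/.XX/O.X; (2,1)=+1→OXO/.X./OXX
ply 3, O at OXO/XX./O.X | (1,2)=-1→OXO/XXO/O.X*; (2,1)=-1→OXO/XX./OOX
ply 4, X at OXO/XXO/O.X | (2,1)=+1→OXO/XXO/OXX*
ply 5: OXO/XXO/OXX is terminal -1 (O); from OX./.X./O.X depth 5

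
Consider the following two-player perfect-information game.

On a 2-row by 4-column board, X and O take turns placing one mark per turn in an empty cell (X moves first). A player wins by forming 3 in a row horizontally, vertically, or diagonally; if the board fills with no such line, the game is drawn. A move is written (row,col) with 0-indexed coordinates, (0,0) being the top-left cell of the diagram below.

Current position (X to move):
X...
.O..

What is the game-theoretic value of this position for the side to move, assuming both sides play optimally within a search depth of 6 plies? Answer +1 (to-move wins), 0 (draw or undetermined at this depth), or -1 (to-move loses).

value(X.../.O.., X) = 0

p1 X@[X.../.O..]: (0,1)[XX../.O..]+0* (0,2)[X.X./.O..]+0 (0,3)[X..X/.O..]-1 (1,0)[X.../XO..]+0 (1,2)[X.../.OX.]+0 (1,3)[X.../.O.X]+0
p2 O@[XX../.O..]: (0,2)[XXO./.O..]+0* (0,3)[XX.O/.O..]-1 (1,0)[XX../OO..]-1 (1,2)[XX../.OO.]-1 (1,3)[XX../.O.O]-1
p3 X@[XXO./.O..]: (0,3)[XXOX/.O..]-1 (1,0)[XXO./XO..]+0* (1,2)[XXO./.OX.]+0 (1,3)[XXO./.O.X]+0
p4 O@[XXO./XO..]: (0,3)[XXOO/XO..]+0* (1,2)[XXO./XOO.]+0 (1,3)[XXO./XO.O]+0
p5 X@[XXOO/XO..]: (1,2)[XXOO/XOX.]+0* (1,3)[XXOO/XO.X]+0
p6 O@[XXOO/XOX.]: (1,3)[XXOO/XOXO]+0*
p7 X@[XXOO/XOXO] terminal +0; root [X.../.O..] d6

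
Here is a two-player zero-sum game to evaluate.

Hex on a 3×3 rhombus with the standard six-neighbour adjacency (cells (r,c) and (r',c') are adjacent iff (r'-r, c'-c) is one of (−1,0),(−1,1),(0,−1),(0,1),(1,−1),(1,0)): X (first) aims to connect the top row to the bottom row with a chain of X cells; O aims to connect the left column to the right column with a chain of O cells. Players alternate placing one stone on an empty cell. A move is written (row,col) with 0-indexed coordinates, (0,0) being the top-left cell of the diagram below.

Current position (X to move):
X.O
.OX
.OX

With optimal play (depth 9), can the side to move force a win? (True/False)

X winning at [X.O/.OX/.OX]: False

ply 1, X at X.O/.OX/.OX | (0,1)=-1→XXO/.OX/.OX*; (1,0)=-1→X.O/XOX/.OX; (2,0)=-1→X.O/.OX/XOX
ply 2, O at XXO/.OX/.OX | (1,0)=+1→XXO/OOX/.OX*; (2,0)=+1→XXO/.OX/OOX
ply 3: XXO/OOX/.OX is terminal -1 (X); from X.O/.OX/.OX depth 9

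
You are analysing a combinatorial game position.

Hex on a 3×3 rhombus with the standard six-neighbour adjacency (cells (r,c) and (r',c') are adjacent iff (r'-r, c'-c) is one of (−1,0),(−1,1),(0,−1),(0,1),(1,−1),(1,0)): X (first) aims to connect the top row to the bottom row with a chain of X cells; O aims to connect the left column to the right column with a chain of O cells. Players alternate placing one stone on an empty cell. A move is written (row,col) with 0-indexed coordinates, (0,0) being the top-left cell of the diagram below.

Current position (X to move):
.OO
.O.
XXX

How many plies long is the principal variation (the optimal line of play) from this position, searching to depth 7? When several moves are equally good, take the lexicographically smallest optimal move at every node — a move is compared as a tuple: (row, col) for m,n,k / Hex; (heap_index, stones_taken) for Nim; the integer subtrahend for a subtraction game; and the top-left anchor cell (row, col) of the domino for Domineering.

[.OO/.O./XXX] X move#1: (0,0):-1/XOO/.O./XXX*, (1,0):-1/.OO/XO./XXX, (1,2):-1/.OO/.OX/XXX
[XOO/.O./XXX] O move#2: (1,0):+1/XOO/OO./XXX*, (1,2):-1/XOO/.OO/XXX
[XOO/OO./XXX] end (terminal -1, X#3); searched .OO/.O./XXX to 7

PV length from [.OO/.O./XXX]: 2 plies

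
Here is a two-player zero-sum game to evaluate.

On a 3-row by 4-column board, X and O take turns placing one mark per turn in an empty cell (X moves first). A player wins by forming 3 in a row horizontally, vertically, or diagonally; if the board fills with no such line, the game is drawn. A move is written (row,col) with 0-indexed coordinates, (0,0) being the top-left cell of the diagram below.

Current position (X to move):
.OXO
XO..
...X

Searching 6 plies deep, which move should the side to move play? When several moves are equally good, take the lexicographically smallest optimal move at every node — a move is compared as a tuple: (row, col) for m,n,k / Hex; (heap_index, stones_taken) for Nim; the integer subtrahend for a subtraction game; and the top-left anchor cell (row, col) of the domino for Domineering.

p1 X@[.OXO/XO../...X]: (0,0)[XOXO/XO../...X]-1 (1,2)[.OXO/XOX./...X]-1 (1,3)[.OXO/XO.X/...X]-1 (2,0)[.OXO/XO../X..X]-1 (2,1)[.OXO/XO../.X.X]+0* (2,2)[.OXO/XO../..XX]-1
p2 O@[.OXO/XO../.X.X]: (0,0)[OOXO/XO../.X.X]-1 (1,2)[.OXO/XOO./.X.X]-1 (1,3)[.OXO/XO.O/.X.X]-1 (2,0)[.OXO/XO../OX.X]-1 (2,2)[.OXO/XO../.XOX]+0*
p3 X@[.OXO/XO../.XOX]: (0,0)[XOXO/XO../.XOX]+0* (1,2)[.OXO/XOX./.XOX]-1 (1,3)[.OXO/XO.X/.XOX]-1 (2,0)[.OXO/XO../XXOX]-1
p4 O@[XOXO/XO../.XOX]: (1,2)[XOXO/XOO./.XOX]-1 (1,3)[XOXO/XO.O/.XOX]-1 (2,0)[XOXO/XO../OXOX]+0*
p5 X@[XOXO/XO../OXOX]: (1,2)[XOXO/XOX./OXOX]+0* (1,3)[XOXO/XO.X/OXOX]+0
p6 O@[XOXO/XOX./OXOX]: (1,3)[XOXO/XOXO/OXOX]+0*
p7 X@[XOXO/XOXO/OXOX] terminal +0; root [.OXO/XO../...X] d6

X's best at [.OXO/XO../...X]: (2,1)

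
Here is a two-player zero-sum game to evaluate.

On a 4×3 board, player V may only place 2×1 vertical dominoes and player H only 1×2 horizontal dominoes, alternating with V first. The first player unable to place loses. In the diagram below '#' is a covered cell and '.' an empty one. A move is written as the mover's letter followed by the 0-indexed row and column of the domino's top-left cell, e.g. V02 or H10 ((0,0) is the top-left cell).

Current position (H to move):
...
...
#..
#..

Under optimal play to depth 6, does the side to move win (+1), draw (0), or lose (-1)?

value(.../.../#../#.., H) = -1

p1 H@[.../.../#../#..]: H00[##./.../#../#..]-1* H01[.##/.../#../#..]-1 H10[.../##./#../#..]-1 H11[.../.##/#../#..]-1 H21[.../.../###/#..]-1 H31[.../.../#../###]-1
p2 V@[##./.../#../#..]: V02[###/..#/#../#..]-1 V11[##./.#./##./#..]+1* V12[##./..#/#.#/#..]+1 V21[##./.../##./##.]+1 V22[##./.../#.#/#.#]+1
p3 H@[##./.#./##./#..]: H31[##./.#./##./###]-1*
p4 V@[##./.#./##./###]: V02[###/.##/##./###]+1* V12[##./.##/###/###]+1
p5 H@[###/.##/##./###] terminal -1; root [.../.../#../#..] d6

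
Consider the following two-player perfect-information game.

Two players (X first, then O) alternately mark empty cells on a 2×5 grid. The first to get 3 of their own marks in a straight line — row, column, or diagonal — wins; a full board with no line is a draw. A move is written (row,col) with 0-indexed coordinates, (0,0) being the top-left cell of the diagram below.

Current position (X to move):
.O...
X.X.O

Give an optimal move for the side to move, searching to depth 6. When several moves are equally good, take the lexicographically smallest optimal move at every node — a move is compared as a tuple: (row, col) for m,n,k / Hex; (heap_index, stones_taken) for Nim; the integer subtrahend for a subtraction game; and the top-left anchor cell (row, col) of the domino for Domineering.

X's best at [.O.../X.X.O]: (1,1)

[.O.../X.X.O] X move#1: (0,0):+0/XO.../X.X.O, (0,2):+0/.OX../X.X.O, (0,3):+0/.O.X./X.X.O, (0,4):+0/.O..X/X.X.O, (1,1):+1/.O.../XXX.O*, (1,3):+0/.O.../X.XXO
[.O.../XXX.O] end (terminal -1, O#2); searched .O.../X.X.O to 6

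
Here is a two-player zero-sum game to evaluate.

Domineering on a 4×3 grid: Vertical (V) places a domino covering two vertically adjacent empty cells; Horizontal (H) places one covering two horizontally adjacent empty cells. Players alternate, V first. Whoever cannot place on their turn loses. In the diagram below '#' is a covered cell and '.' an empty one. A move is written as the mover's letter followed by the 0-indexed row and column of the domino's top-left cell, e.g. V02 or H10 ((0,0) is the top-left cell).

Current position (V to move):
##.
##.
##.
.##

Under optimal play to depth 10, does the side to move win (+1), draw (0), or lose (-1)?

[##./##./##./.##] V move#1: V02:+1/###/###/##./.##*, V12:+1/##./###/###/.##
[###/###/##./.##] end (terminal -1, H#2); searched ##./##./##./.## to 10

value(##./##./##./.##, V) = +1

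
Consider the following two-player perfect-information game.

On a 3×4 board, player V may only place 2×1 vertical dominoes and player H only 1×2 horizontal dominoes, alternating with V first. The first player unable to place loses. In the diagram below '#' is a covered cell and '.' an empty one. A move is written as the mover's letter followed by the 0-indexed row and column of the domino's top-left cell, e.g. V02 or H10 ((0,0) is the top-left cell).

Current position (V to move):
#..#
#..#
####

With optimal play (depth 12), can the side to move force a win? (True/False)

V winning at [#..#/#..#/####]: True

ply 1, V at #..#/#..#/#### | V01=+1→##.#/##.#/####*; V02=+1→#.##/#.##/####
ply 2: ##.#/##.#/#### is terminal -1 (H); from #..#/#..#/#### depth 12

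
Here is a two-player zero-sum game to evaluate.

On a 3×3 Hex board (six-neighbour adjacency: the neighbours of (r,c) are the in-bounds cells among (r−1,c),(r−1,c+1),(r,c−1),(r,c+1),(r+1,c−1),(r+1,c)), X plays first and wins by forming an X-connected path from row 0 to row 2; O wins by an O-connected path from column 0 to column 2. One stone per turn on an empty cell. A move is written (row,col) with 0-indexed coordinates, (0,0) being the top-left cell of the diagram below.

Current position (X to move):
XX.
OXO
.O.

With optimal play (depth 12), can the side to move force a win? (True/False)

X winning at [XX./OXO/.O.]: True

[XX./OXO/.O.] X move#1: (0,2):-1/XXX/OXO/.O., (2,0):+1/XX./OXO/XO.*, (2,2):-1/XX./OXO/.OX
[XX./OXO/XO.] end (terminal -1, O#2); searched XX./OXO/.O. to 12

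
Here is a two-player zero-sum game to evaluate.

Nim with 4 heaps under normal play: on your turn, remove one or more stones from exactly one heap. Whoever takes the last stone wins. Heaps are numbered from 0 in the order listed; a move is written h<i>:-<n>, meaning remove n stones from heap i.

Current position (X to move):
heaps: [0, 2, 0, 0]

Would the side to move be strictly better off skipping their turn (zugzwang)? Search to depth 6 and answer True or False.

p1 X@[(0,2,0,0)]: h1:-1[(0,1,0,0)]-1 h1:-2[(0,0,0,0)]+1*
p2 O@[(0,0,0,0)] terminal -1; root [(0,2,0,0)] d6
pass branch (O moves first from the same position):
  | p1 O@[(0,2,0,0)]: h1:-1[(0,1,0,0)]-1 h1:-2[(0,0,0,0)]+1*
  | p2 X@[(0,0,0,0)] terminal -1; root [(0,2,0,0)] d6
X moving scores +1; X passing scores -1

zugzwang((0,2,0,0), X) = False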